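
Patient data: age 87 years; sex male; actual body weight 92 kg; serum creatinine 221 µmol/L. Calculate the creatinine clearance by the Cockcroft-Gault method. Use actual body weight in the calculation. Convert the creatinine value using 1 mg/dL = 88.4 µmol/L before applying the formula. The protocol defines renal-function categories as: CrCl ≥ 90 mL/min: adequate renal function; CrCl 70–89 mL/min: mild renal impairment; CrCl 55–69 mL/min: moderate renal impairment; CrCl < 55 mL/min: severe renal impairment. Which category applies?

SCr = 221 / 88.4 = 2.5 mg/dL
CrCl = (140 − 87) × 92 / (72 × 2.5) = 4876.0 / 180.00 ≈ 27.1 mL/min
27 mL/min falls in the 'severe renal impairment' range.

severe renal impairment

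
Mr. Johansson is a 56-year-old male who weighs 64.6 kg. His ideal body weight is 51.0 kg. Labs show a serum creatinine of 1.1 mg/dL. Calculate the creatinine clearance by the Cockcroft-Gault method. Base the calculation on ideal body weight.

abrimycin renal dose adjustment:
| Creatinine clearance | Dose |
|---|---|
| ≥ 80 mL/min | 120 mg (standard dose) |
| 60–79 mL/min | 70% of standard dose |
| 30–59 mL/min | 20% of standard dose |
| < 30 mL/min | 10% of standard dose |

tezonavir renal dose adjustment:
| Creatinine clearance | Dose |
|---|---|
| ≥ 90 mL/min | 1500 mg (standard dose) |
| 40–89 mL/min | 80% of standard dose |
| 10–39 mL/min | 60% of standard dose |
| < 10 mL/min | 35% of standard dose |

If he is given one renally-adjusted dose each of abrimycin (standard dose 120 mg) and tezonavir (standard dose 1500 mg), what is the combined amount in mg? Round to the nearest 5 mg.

CrCl = (140 − 56) × 51 / (72 × 1.1) = 4284.0 / 79.20 ≈ 54.1 mL/min
CrCl ≈ 54 mL/min.
abrimycin: 30–59 mL/min → 20% of 120 mg = 24 mg.
tezonavir: 40–89 mL/min → 80% of 1500 mg = 1200 mg.
Total = 24 + 1200 = 1224 mg.

1225 mg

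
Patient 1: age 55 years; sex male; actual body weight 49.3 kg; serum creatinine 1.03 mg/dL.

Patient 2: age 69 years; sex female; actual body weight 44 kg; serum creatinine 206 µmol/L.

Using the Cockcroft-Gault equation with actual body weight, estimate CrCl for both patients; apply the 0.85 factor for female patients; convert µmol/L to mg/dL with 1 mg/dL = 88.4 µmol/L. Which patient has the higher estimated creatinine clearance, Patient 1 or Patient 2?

Patient 1: CrCl = (140 − 55) × 49.3 / (72 × 1.03) = 4190.5 / 74.16 ≈ 56.5 mL/min
Patient 2: SCr = 206 / 88.4 = 2.33 mg/dL
Patient 2: CrCl = (140 − 69) × 44 / (72 × 2.33) × 0.85 = 3124.0 / 167.76 × 0.85 ≈ 15.8 mL/min
56.5 vs 15.8 mL/min → Patient 1 is higher.

Patient 1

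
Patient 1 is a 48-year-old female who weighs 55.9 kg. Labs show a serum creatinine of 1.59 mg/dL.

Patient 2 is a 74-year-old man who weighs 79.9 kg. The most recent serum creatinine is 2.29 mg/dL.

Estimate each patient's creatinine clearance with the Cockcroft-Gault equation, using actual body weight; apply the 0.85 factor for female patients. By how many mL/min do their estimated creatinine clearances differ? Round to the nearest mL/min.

6 mL/min

Patient 1: CrCl = (140 − 48) × 55.9 / (72 × 1.59) × 0.85 = 5142.8 / 114.48 × 0.85 ≈ 38.2 mL/min
Patient 2: CrCl = (140 − 74) × 79.9 / (72 × 2.29) = 5273.4 / 164.88 ≈ 32.0 mL/min
|38.2 − 32.0| = 6.2 mL/min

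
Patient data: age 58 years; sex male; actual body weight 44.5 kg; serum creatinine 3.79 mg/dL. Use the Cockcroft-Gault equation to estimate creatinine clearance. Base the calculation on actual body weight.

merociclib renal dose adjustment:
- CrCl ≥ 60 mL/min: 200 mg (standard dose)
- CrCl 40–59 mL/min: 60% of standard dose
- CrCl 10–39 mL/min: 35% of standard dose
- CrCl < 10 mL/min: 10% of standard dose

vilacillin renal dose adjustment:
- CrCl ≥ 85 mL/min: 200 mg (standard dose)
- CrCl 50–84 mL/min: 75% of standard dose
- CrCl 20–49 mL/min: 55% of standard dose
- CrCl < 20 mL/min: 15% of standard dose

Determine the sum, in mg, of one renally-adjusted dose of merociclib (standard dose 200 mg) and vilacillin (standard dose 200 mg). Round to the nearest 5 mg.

CrCl = (140 − 58) × 44.5 / (72 × 3.79) = 3649.0 / 272.88 ≈ 13.4 mL/min
CrCl ≈ 13 mL/min.
merociclib: 10–39 mL/min → 35% of 200 mg = 70 mg.
vilacillin: < 20 mL/min → 15% of 200 mg = 30 mg.
Total = 70 + 30 = 100 mg.

100 mg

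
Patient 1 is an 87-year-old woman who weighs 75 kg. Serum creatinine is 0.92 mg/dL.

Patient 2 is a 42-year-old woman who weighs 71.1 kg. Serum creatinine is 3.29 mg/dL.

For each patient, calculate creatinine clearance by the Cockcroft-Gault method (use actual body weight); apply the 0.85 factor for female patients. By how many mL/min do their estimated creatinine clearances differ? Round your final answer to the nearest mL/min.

Patient 1: CrCl = (140 − 87) × 75 / (72 × 0.92) × 0.85 = 3975.0 / 66.24 × 0.85 ≈ 51.0 mL/min
Patient 2: CrCl = (140 − 42) × 71.1 / (72 × 3.29) × 0.85 = 6967.8 / 236.88 × 0.85 ≈ 25.0 mL/min
|51.0 − 25.0| = 26.0 mL/min

26 mL/min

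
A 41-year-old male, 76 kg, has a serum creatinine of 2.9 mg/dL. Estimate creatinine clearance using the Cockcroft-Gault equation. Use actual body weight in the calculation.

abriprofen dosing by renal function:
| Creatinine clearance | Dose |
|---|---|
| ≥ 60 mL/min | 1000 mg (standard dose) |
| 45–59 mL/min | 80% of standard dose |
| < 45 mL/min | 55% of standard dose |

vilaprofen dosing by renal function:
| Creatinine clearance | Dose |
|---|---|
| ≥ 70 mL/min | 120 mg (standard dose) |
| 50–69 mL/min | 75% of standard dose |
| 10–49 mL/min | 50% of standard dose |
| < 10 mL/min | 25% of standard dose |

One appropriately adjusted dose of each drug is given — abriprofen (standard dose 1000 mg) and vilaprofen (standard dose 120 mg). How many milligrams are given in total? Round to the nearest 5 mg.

CrCl = (140 − 41) × 76 / (72 × 2.9) = 7524.0 / 208.80 ≈ 36.0 mL/min
CrCl ≈ 36 mL/min.
abriprofen: < 45 mL/min → 55% of 1000 mg = 550 mg.
vilaprofen: 10–49 mL/min → 50% of 120 mg = 60 mg.
Total = 550 + 60 = 610 mg.

610 mg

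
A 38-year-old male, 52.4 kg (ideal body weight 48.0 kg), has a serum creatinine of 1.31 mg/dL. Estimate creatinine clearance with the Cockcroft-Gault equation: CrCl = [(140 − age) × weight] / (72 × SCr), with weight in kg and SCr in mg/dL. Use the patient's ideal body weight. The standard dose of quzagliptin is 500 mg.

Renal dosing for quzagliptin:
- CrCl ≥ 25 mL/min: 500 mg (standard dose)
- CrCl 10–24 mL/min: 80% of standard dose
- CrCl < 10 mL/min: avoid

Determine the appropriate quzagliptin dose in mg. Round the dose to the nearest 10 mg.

500 mg

CrCl = (140 − 38) × 48 / (72 × 1.31) = 4896.0 / 94.32 ≈ 51.9 mL/min
CrCl ≈ 52 mL/min → bracket ≥ 25 mL/min.
100% of 500 mg = 500 mg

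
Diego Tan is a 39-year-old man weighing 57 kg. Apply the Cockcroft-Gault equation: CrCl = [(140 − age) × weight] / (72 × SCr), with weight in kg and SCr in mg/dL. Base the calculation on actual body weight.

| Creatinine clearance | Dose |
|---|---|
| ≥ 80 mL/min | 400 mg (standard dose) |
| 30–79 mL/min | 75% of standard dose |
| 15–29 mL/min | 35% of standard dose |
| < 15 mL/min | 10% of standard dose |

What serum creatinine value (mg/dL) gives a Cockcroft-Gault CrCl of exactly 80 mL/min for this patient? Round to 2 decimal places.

Standard dose requires CrCl ≥ 80 mL/min.
Set (140 − 39) × 57 / (72 × SCr) = 80
SCr = (140 − 39) × 57 / (72 × 80) = 0.999 mg/dL

1.00 mg/dL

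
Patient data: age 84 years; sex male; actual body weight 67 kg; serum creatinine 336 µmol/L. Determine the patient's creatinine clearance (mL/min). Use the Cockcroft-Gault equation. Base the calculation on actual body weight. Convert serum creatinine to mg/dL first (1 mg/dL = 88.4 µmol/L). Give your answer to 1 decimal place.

13.7 mL/min

SCr = 336 / 88.4 = 3.801 mg/dL
CrCl = (140 − 84) × 67 / (72 × 3.801) = 3752.0 / 273.67 ≈ 13.7 mL/min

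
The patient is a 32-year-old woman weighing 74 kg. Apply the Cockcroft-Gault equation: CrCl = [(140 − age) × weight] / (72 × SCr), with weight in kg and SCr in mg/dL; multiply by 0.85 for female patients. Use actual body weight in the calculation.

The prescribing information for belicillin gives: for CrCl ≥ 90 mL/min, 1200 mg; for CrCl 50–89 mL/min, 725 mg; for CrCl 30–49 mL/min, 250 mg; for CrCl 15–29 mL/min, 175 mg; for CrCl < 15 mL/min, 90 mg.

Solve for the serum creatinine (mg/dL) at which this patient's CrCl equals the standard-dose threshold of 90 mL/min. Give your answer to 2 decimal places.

Standard dose requires CrCl ≥ 90 mL/min.
Set (140 − 32) × 74 × 0.85 / (72 × SCr) = 90
SCr = (140 − 32) × 74 × 0.85 / (72 × 90) = 1.048 mg/dL

1.05 mg/dL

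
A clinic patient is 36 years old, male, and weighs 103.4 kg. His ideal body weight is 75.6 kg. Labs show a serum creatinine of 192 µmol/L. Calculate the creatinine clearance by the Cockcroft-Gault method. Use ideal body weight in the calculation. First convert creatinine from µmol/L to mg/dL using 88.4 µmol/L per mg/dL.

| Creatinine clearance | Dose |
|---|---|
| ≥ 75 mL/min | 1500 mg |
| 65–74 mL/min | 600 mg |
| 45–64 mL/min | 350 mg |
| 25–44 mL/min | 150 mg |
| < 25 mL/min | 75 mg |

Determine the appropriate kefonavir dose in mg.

350 mg

SCr = 192 / 88.4 = 2.172 mg/dL
CrCl = (140 − 36) × 75.6 / (72 × 2.172) = 7862.4 / 156.38 ≈ 50.3 mL/min
CrCl ≈ 50 mL/min → bracket 45–64 mL/min.
Dose for this bracket: 350 mg.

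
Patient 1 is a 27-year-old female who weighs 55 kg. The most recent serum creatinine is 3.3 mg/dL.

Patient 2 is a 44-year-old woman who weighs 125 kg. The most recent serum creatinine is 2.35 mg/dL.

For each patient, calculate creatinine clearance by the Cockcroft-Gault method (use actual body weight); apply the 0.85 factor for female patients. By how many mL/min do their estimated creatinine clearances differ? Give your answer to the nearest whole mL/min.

Patient 1: CrCl = (140 − 27) × 55 / (72 × 3.3) × 0.85 = 6215.0 / 237.60 × 0.85 ≈ 22.2 mL/min
Patient 2: CrCl = (140 − 44) × 125 / (72 × 2.35) × 0.85 = 12000.0 / 169.20 × 0.85 ≈ 60.3 mL/min
|22.2 − 60.3| = 38.1 mL/min

38 mL/min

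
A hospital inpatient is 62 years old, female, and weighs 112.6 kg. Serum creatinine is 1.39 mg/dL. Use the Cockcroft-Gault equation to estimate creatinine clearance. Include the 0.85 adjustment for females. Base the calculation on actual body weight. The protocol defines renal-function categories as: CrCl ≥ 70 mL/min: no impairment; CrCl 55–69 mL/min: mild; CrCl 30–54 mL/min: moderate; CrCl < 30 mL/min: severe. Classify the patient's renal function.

CrCl = (140 − 62) × 112.6 / (72 × 1.39) × 0.85 = 8782.8 / 100.08 × 0.85 ≈ 74.6 mL/min
75 mL/min falls in the 'no impairment' range.

no impairment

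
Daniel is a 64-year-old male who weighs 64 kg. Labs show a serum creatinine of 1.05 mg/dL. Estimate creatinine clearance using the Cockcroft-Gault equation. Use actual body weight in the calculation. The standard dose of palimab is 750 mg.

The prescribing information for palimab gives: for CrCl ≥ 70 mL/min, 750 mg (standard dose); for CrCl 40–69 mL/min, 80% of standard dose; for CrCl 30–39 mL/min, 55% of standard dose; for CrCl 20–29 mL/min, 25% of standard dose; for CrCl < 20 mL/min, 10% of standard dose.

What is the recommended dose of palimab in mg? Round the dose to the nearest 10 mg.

600 mg

CrCl = (140 − 64) × 64 / (72 × 1.05) = 4864.0 / 75.60 ≈ 64.3 mL/min
CrCl ≈ 64 mL/min → bracket 40–69 mL/min.
80% of 750 mg = 600 mg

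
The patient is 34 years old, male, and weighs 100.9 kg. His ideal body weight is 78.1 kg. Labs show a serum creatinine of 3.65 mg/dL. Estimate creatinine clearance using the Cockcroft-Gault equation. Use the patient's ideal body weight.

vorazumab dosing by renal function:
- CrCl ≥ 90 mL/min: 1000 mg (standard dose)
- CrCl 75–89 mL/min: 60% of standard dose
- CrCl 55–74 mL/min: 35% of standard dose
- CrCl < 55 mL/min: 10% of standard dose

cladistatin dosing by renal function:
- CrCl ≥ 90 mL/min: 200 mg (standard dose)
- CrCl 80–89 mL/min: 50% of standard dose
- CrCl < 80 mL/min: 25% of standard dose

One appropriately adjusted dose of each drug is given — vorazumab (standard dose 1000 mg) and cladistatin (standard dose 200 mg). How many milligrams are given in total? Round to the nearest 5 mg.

CrCl = (140 − 34) × 78.1 / (72 × 3.65) = 8278.6 / 262.80 ≈ 31.5 mL/min
CrCl ≈ 32 mL/min.
vorazumab: < 55 mL/min → 10% of 1000 mg = 100 mg.
cladistatin: < 80 mL/min → 25% of 200 mg = 50 mg.
Total = 100 + 50 = 150 mg.

150 mg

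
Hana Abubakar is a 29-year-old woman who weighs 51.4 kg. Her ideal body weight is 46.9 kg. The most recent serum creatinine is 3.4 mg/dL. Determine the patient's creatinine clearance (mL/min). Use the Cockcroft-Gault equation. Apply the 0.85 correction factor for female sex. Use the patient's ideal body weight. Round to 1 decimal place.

18.1 mL/min

CrCl = (140 − 29) × 46.9 / (72 × 3.4) × 0.85 = 5205.9 / 244.80 × 0.85 ≈ 18.1 mL/min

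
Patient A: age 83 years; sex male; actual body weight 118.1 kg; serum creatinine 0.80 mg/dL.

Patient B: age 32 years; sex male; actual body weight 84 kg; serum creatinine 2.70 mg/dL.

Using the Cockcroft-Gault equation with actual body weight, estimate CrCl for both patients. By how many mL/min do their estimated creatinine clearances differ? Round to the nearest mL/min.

Patient A: CrCl = (140 − 83) × 118.1 / (72 × 0.8) = 6731.7 / 57.60 ≈ 116.9 mL/min
Patient B: CrCl = (140 − 32) × 84 / (72 × 2.7) = 9072.0 / 194.40 ≈ 46.7 mL/min
|116.9 − 46.7| = 70.2 mL/min

70 mL/min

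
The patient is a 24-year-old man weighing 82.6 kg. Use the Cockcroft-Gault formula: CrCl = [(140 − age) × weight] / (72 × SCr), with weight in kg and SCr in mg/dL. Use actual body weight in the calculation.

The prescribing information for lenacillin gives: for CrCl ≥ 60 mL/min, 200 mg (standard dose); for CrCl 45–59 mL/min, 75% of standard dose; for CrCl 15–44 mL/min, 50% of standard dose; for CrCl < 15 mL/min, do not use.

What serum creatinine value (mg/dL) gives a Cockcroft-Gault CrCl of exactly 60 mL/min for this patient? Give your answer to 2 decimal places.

Standard dose requires CrCl ≥ 60 mL/min.
Set (140 − 24) × 82.6 / (72 × SCr) = 60
SCr = (140 − 24) × 82.6 / (72 × 60) = 2.218 mg/dL

2.22 mg/dL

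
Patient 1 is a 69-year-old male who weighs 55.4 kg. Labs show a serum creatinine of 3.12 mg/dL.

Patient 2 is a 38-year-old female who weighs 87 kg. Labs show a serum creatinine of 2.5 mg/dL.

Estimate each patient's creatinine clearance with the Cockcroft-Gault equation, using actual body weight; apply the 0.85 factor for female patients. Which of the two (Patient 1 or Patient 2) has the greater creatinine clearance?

Patient 1: CrCl = (140 − 69) × 55.4 / (72 × 3.12) = 3933.4 / 224.64 ≈ 17.5 mL/min
Patient 2: CrCl = (140 − 38) × 87 / (72 × 2.5) × 0.85 = 8874.0 / 180.00 × 0.85 ≈ 41.9 mL/min
17.5 vs 41.9 mL/min → Patient 2 is higher.

Patient 2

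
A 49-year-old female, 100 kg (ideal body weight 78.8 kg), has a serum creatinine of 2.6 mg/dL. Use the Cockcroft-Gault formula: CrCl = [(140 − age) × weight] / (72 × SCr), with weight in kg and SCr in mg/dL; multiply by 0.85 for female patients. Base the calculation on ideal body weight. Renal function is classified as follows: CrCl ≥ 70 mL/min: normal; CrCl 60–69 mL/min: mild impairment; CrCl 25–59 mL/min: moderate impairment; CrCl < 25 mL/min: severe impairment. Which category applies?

CrCl = (140 − 49) × 78.8 / (72 × 2.6) × 0.85 = 7170.8 / 187.20 × 0.85 ≈ 32.6 mL/min
33 mL/min falls in the 'moderate impairment' range.

moderate impairment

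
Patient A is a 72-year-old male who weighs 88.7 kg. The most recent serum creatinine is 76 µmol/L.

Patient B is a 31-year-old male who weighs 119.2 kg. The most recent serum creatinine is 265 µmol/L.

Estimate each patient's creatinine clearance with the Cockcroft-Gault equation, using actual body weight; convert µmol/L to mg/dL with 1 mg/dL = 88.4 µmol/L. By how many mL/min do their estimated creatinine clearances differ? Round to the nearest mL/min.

Patient A: SCr = 76 / 88.4 = 0.86 mg/dL
Patient A: CrCl = (140 − 72) × 88.7 / (72 × 0.86) = 6031.6 / 61.92 ≈ 97.4 mL/min
Patient B: SCr = 265 / 88.4 = 2.998 mg/dL
Patient B: CrCl = (140 − 31) × 119.2 / (72 × 2.998) = 12992.8 / 215.86 ≈ 60.2 mL/min
|97.4 − 60.2| = 37.2 mL/min

37 mL/min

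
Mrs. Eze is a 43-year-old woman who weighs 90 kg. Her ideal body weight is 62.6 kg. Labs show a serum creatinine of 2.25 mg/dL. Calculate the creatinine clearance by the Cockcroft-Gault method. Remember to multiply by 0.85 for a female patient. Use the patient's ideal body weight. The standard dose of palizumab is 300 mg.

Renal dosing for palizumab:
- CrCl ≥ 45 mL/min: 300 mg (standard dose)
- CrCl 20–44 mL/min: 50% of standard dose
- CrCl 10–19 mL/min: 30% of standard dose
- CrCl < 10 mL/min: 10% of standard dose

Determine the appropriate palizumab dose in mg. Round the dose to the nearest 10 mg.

150 mg

CrCl = (140 − 43) × 62.6 / (72 × 2.25) × 0.85 = 6072.2 / 162.00 × 0.85 ≈ 31.9 mL/min
CrCl ≈ 32 mL/min → bracket 20–44 mL/min.
50% of 300 mg = 150 mg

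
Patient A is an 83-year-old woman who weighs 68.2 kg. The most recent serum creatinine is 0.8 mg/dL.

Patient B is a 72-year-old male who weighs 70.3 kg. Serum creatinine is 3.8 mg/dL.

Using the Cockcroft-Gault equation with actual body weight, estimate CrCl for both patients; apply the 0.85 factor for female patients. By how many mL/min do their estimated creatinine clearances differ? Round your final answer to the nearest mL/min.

40 mL/min

Patient A: CrCl = (140 − 83) × 68.2 / (72 × 0.8) × 0.85 = 3887.4 / 57.60 × 0.85 ≈ 57.4 mL/min
Patient B: CrCl = (140 − 72) × 70.3 / (72 × 3.8) = 4780.4 / 273.60 ≈ 17.5 mL/min
|57.4 − 17.5| = 39.9 mL/min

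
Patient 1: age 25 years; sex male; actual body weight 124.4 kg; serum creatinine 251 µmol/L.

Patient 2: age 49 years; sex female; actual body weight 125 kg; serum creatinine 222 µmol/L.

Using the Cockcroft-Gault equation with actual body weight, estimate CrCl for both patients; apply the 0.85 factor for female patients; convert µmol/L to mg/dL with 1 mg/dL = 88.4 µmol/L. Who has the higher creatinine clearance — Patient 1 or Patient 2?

Patient 1

Patient 1: SCr = 251 / 88.4 = 2.839 mg/dL
Patient 1: CrCl = (140 − 25) × 124.4 / (72 × 2.839) = 14306.0 / 204.41 ≈ 70.0 mL/min
Patient 2: SCr = 222 / 88.4 = 2.511 mg/dL
Patient 2: CrCl = (140 − 49) × 125 / (72 × 2.511) × 0.85 = 11375.0 / 180.79 × 0.85 ≈ 53.5 mL/min
70.0 vs 53.5 mL/min → Patient 1 is higher.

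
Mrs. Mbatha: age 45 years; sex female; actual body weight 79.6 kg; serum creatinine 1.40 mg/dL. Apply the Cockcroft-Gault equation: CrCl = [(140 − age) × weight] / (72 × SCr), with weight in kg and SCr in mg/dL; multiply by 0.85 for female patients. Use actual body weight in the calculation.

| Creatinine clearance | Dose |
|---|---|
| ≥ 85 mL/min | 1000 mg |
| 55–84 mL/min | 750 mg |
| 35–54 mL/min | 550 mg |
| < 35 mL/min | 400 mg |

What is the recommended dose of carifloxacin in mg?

750 mg

CrCl = (140 − 45) × 79.6 / (72 × 1.4) × 0.85 = 7562.0 / 100.80 × 0.85 ≈ 63.8 mL/min
CrCl ≈ 64 mL/min → bracket 55–84 mL/min.
Dose for this bracket: 750 mg.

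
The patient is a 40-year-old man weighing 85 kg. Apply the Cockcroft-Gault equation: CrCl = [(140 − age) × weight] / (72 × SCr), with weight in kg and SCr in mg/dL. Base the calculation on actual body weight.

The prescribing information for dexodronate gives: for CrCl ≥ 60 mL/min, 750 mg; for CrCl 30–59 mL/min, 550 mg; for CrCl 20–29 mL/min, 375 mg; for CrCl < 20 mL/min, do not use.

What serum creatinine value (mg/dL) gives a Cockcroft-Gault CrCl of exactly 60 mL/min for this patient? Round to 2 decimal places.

1.97 mg/dL

Standard dose requires CrCl ≥ 60 mL/min.
Set (140 − 40) × 85 / (72 × SCr) = 60
SCr = (140 − 40) × 85 / (72 × 60) = 1.968 mg/dL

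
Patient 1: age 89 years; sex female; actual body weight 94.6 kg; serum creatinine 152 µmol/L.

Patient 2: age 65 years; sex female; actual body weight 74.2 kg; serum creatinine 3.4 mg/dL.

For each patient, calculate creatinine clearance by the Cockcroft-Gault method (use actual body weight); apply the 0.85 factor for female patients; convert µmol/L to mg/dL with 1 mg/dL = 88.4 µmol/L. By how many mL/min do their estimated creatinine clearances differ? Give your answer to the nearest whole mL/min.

Patient 1: SCr = 152 / 88.4 = 1.719 mg/dL
Patient 1: CrCl = (140 − 89) × 94.6 / (72 × 1.719) × 0.85 = 4824.6 / 123.77 × 0.85 ≈ 33.1 mL/min
Patient 2: CrCl = (140 − 65) × 74.2 / (72 × 3.4) × 0.85 = 5565.0 / 244.80 × 0.85 ≈ 19.3 mL/min
|33.1 − 19.3| = 13.8 mL/min

14 mL/min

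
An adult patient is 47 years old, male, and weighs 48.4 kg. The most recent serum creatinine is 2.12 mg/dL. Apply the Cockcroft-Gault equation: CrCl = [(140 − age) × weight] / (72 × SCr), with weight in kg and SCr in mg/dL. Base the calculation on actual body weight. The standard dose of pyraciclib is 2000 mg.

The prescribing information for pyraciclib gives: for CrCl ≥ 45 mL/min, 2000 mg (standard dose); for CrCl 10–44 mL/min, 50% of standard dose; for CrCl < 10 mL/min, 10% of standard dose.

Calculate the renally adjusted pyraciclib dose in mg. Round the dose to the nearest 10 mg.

1000 mg

CrCl = (140 − 47) × 48.4 / (72 × 2.12) = 4501.2 / 152.64 ≈ 29.5 mL/min
CrCl ≈ 29 mL/min → bracket 10–44 mL/min.
50% of 2000 mg = 1000 mg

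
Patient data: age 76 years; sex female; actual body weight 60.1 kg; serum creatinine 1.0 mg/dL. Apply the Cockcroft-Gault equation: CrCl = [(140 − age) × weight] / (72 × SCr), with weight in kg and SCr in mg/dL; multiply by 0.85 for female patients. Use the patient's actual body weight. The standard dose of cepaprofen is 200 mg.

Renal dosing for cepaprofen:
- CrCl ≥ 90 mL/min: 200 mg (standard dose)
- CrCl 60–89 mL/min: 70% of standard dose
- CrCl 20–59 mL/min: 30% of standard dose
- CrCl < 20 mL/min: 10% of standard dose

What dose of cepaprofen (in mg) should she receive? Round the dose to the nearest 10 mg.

CrCl = (140 − 76) × 60.1 / (72 × 1) × 0.85 = 3846.4 / 72.00 × 0.85 ≈ 45.4 mL/min
CrCl ≈ 45 mL/min → bracket 20–59 mL/min.
30% of 200 mg = 60 mg

60 mg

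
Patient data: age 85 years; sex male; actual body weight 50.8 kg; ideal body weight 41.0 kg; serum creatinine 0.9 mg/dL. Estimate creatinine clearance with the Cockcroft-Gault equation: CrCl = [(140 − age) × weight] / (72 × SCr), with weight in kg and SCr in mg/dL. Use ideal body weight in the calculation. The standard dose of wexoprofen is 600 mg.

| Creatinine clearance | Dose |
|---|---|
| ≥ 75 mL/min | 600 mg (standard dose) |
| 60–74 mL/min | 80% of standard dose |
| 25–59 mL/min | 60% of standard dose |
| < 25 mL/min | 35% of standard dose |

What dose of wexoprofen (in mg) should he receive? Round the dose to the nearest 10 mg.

360 mg

CrCl = (140 − 85) × 41 / (72 × 0.9) = 2255.0 / 64.80 ≈ 34.8 mL/min
CrCl ≈ 35 mL/min → bracket 25–59 mL/min.
60% of 600 mg = 360 mg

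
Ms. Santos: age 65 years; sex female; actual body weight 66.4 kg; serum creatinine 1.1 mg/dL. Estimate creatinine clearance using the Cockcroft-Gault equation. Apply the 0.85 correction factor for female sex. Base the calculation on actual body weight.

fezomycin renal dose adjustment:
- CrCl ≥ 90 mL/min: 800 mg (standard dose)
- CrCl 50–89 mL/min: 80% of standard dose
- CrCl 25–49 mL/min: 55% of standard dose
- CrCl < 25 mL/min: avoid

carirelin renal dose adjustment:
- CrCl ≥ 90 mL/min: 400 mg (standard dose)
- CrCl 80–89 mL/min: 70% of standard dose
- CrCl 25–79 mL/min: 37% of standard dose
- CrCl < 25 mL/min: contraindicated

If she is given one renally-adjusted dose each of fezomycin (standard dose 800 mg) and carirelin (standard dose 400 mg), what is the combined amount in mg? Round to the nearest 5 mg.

790 mg

CrCl = (140 − 65) × 66.4 / (72 × 1.1) × 0.85 = 4980.0 / 79.20 × 0.85 ≈ 53.4 mL/min
CrCl ≈ 53 mL/min.
fezomycin: 50–89 mL/min → 80% of 800 mg = 640 mg.
carirelin: 25–79 mL/min → 37% of 400 mg = 148 mg.
Total = 640 + 148 = 788 mg.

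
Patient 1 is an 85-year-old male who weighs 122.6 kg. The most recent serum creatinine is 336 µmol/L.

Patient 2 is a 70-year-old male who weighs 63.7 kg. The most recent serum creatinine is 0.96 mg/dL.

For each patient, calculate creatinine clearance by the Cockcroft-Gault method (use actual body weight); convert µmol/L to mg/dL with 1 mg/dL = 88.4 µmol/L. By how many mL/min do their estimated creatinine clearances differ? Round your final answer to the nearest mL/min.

Patient 1: SCr = 336 / 88.4 = 3.801 mg/dL
Patient 1: CrCl = (140 − 85) × 122.6 / (72 × 3.801) = 6743.0 / 273.67 ≈ 24.6 mL/min
Patient 2: CrCl = (140 − 70) × 63.7 / (72 × 0.96) = 4459.0 / 69.12 ≈ 64.5 mL/min
|24.6 − 64.5| = 39.9 mL/min

40 mL/min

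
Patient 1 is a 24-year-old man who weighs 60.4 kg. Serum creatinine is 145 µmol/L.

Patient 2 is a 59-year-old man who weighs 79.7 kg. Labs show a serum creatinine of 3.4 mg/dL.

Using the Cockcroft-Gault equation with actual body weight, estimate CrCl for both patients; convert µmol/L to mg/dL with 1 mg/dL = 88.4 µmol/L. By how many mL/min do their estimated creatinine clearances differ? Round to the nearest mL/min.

33 mL/min

Patient 1: SCr = 145 / 88.4 = 1.64 mg/dL
Patient 1: CrCl = (140 − 24) × 60.4 / (72 × 1.64) = 7006.4 / 118.08 ≈ 59.3 mL/min
Patient 2: CrCl = (140 − 59) × 79.7 / (72 × 3.4) = 6455.7 / 244.80 ≈ 26.4 mL/min
|59.3 − 26.4| = 32.9 mL/min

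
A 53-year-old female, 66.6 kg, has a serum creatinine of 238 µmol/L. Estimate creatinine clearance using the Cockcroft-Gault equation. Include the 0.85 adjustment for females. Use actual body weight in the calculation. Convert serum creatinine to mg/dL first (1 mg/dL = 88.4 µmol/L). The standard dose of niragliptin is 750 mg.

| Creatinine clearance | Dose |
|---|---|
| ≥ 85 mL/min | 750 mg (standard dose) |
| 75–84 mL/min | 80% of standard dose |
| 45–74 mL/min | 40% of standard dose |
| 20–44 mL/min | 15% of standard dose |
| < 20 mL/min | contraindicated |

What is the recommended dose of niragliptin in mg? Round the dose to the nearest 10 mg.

SCr = 238 / 88.4 = 2.692 mg/dL
CrCl = (140 − 53) × 66.6 / (72 × 2.692) × 0.85 = 5794.2 / 193.82 × 0.85 ≈ 25.4 mL/min
CrCl ≈ 25 mL/min → bracket 20–44 mL/min.
15% of 750 mg = 112.5 mg → 110 mg

110 mg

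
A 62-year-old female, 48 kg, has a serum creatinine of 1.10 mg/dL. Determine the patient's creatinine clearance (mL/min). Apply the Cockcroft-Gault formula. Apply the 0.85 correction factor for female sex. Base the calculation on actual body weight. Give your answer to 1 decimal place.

CrCl = (140 − 62) × 48 / (72 × 1.1) × 0.85 = 3744.0 / 79.20 × 0.85 ≈ 40.2 mL/min

40.2 mL/min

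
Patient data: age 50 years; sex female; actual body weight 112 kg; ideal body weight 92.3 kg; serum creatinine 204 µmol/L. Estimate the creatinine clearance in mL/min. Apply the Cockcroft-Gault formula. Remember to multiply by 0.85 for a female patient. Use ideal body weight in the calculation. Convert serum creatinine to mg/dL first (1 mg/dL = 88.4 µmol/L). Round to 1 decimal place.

SCr = 204 / 88.4 = 2.308 mg/dL
CrCl = (140 − 50) × 92.3 / (72 × 2.308) × 0.85 = 8307.0 / 166.18 × 0.85 ≈ 42.5 mL/min

42.5 mL/min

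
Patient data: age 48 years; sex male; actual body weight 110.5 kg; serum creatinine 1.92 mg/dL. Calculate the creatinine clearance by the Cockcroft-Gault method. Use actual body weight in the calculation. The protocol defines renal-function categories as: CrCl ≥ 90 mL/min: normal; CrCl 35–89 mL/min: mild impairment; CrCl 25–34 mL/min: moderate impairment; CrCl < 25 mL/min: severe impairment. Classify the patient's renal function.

CrCl = (140 − 48) × 110.5 / (72 × 1.92) = 10166.0 / 138.24 ≈ 73.5 mL/min
74 mL/min falls in the 'mild impairment' range.

mild impairment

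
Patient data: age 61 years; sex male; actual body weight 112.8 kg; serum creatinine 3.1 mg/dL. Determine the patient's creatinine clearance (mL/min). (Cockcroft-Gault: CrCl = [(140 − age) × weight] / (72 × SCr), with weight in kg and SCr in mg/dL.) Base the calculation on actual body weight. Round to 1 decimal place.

CrCl = (140 − 61) × 112.8 / (72 × 3.1) = 8911.2 / 223.20 ≈ 39.9 mL/min

39.9 mL/min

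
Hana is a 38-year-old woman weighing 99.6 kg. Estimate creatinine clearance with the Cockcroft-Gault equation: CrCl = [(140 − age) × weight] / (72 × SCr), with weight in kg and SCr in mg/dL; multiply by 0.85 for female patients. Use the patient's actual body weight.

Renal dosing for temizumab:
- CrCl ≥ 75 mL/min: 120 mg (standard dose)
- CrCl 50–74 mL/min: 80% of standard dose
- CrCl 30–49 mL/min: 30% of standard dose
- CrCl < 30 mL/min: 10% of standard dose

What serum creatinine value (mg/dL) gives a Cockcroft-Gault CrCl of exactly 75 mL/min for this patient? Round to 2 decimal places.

Standard dose requires CrCl ≥ 75 mL/min.
Set (140 − 38) × 99.6 × 0.85 / (72 × SCr) = 75
SCr = (140 − 38) × 99.6 × 0.85 / (72 × 75) = 1.599 mg/dL

1.60 mg/dL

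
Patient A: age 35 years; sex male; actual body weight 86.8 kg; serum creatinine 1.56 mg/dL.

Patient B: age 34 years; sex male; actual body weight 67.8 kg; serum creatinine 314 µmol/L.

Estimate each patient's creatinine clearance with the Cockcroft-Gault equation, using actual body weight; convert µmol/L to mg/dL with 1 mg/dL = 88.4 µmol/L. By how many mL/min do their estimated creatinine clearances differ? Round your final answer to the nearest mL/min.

Patient A: CrCl = (140 − 35) × 86.8 / (72 × 1.56) = 9114.0 / 112.32 ≈ 81.1 mL/min
Patient B: SCr = 314 / 88.4 = 3.552 mg/dL
Patient B: CrCl = (140 − 34) × 67.8 / (72 × 3.552) = 7186.8 / 255.74 ≈ 28.1 mL/min
|81.1 − 28.1| = 53.0 mL/min

53 mL/min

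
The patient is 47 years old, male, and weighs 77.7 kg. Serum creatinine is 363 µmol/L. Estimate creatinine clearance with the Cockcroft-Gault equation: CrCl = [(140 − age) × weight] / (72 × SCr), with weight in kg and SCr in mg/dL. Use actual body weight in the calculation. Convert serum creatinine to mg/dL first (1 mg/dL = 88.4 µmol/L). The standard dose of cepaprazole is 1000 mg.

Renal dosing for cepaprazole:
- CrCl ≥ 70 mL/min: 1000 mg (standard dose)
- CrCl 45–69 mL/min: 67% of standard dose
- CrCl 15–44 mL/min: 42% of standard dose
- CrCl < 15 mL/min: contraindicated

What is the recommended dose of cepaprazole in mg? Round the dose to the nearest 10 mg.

420 mg

SCr = 363 / 88.4 = 4.106 mg/dL
CrCl = (140 − 47) × 77.7 / (72 × 4.106) = 7226.1 / 295.63 ≈ 24.4 mL/min
CrCl ≈ 24 mL/min → bracket 15–44 mL/min.
42% of 1000 mg = 420 mg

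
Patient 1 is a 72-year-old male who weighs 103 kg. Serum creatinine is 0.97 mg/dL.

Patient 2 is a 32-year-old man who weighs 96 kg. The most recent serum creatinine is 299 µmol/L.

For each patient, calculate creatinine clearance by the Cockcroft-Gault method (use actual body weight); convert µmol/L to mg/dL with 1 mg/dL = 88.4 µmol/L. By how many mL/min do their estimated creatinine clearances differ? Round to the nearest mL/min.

Patient 1: CrCl = (140 − 72) × 103 / (72 × 0.97) = 7004.0 / 69.84 ≈ 100.3 mL/min
Patient 2: SCr = 299 / 88.4 = 3.382 mg/dL
Patient 2: CrCl = (140 − 32) × 96 / (72 × 3.382) = 10368.0 / 243.50 ≈ 42.6 mL/min
|100.3 − 42.6| = 57.7 mL/min

58 mL/min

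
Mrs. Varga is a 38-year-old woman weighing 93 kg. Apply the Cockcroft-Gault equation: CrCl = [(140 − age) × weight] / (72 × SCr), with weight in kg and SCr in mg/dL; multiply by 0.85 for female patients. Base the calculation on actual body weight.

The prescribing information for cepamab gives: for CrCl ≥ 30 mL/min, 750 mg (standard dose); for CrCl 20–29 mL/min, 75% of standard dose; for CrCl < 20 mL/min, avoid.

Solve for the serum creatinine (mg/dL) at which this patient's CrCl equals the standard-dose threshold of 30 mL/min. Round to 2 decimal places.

Standard dose requires CrCl ≥ 30 mL/min.
Set (140 − 38) × 93 × 0.85 / (72 × SCr) = 30
SCr = (140 − 38) × 93 × 0.85 / (72 × 30) = 3.733 mg/dL

3.73 mg/dL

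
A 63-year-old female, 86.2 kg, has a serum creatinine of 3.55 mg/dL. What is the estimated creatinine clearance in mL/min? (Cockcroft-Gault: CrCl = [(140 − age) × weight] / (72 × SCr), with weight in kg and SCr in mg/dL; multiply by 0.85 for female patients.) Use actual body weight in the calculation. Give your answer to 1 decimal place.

22.1 mL/min

CrCl = (140 − 63) × 86.2 / (72 × 3.55) × 0.85 = 6637.4 / 255.60 × 0.85 ≈ 22.1 mL/min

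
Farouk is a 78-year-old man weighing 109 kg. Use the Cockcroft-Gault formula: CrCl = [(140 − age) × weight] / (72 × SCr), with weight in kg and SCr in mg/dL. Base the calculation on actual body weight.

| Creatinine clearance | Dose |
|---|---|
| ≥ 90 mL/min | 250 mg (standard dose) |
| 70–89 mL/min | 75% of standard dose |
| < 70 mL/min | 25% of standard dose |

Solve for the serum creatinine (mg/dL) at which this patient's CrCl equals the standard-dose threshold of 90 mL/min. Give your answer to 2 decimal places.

Standard dose requires CrCl ≥ 90 mL/min.
Set (140 − 78) × 109 / (72 × SCr) = 90
SCr = (140 − 78) × 109 / (72 × 90) = 1.043 mg/dL

1.04 mg/dL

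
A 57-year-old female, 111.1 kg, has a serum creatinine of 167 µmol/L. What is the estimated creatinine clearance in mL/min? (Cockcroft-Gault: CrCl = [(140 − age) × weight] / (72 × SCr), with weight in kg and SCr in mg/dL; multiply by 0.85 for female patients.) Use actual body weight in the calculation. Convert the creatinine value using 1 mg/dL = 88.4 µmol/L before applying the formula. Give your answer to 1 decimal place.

57.6 mL/min

SCr = 167 / 88.4 = 1.889 mg/dL
CrCl = (140 − 57) × 111.1 / (72 × 1.889) × 0.85 = 9221.3 / 136.01 × 0.85 ≈ 57.6 mL/min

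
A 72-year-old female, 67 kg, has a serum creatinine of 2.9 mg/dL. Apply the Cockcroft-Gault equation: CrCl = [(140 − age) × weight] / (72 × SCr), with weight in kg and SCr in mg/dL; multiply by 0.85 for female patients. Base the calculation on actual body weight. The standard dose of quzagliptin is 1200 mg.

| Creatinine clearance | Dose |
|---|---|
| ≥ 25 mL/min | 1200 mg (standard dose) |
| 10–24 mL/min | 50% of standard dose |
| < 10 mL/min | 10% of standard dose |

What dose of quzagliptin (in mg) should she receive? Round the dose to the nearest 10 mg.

600 mg

CrCl = (140 − 72) × 67 / (72 × 2.9) × 0.85 = 4556.0 / 208.80 × 0.85 ≈ 18.5 mL/min
CrCl ≈ 19 mL/min → bracket 10–24 mL/min.
50% of 1200 mg = 600 mg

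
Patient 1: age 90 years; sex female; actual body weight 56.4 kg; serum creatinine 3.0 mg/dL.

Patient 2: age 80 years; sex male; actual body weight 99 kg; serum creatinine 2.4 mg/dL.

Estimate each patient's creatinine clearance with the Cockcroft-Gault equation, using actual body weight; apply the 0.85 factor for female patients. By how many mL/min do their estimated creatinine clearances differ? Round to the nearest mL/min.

23 mL/min

Patient 1: CrCl = (140 − 90) × 56.4 / (72 × 3) × 0.85 = 2820.0 / 216.00 × 0.85 ≈ 11.1 mL/min
Patient 2: CrCl = (140 − 80) × 99 / (72 × 2.4) = 5940.0 / 172.80 ≈ 34.4 mL/min
|11.1 − 34.4| = 23.3 mL/min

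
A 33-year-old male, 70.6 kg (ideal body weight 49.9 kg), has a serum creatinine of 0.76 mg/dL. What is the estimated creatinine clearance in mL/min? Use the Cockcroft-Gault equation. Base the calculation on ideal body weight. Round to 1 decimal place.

97.6 mL/min

CrCl = (140 − 33) × 49.9 / (72 × 0.76) = 5339.3 / 54.72 ≈ 97.6 mL/min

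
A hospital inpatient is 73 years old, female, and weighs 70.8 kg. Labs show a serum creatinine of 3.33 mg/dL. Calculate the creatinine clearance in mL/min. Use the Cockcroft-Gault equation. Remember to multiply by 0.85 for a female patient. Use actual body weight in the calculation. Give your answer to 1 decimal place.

16.8 mL/min

CrCl = (140 − 73) × 70.8 / (72 × 3.33) × 0.85 = 4743.6 / 239.76 × 0.85 ≈ 16.8 mL/min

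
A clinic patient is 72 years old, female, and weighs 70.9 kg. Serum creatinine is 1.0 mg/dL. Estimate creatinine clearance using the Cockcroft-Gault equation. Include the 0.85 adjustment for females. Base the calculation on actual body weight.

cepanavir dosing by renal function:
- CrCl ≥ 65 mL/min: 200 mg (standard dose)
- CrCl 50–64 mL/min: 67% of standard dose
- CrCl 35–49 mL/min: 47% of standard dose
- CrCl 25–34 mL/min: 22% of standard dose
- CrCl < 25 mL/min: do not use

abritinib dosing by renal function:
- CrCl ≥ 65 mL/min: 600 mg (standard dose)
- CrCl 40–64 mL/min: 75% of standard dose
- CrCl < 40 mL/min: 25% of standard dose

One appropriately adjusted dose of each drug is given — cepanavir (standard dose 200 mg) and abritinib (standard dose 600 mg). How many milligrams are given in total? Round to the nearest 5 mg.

CrCl = (140 − 72) × 70.9 / (72 × 1) × 0.85 = 4821.2 / 72.00 × 0.85 ≈ 56.9 mL/min
CrCl ≈ 57 mL/min.
cepanavir: 50–64 mL/min → 67% of 200 mg = 134 mg.
abritinib: 40–64 mL/min → 75% of 600 mg = 450 mg.
Total = 134 + 450 = 584 mg.

585 mg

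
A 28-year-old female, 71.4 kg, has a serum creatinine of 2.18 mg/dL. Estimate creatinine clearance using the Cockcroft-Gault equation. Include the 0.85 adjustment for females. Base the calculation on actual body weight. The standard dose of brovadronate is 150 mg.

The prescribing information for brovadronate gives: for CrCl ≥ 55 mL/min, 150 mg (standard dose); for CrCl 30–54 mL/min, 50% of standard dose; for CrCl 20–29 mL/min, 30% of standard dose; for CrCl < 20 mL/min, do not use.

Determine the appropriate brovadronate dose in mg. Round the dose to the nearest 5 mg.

CrCl = (140 − 28) × 71.4 / (72 × 2.18) × 0.85 = 7996.8 / 156.96 × 0.85 ≈ 43.3 mL/min
CrCl ≈ 43 mL/min → bracket 30–54 mL/min.
50% of 150 mg = 75 mg

75 mg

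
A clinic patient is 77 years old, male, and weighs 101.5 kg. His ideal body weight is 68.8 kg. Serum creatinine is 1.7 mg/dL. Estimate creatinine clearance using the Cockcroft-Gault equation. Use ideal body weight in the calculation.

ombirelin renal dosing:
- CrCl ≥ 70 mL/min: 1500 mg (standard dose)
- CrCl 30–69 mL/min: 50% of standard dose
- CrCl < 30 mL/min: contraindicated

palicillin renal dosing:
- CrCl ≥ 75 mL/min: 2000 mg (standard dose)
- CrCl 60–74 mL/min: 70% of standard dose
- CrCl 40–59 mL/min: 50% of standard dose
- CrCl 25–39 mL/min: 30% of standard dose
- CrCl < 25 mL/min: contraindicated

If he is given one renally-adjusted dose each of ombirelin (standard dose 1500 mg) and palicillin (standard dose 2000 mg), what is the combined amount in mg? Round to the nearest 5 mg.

CrCl = (140 − 77) × 68.8 / (72 × 1.7) = 4334.4 / 122.40 ≈ 35.4 mL/min
CrCl ≈ 35 mL/min.
ombirelin: 30–69 mL/min → 50% of 1500 mg = 750 mg.
palicillin: 25–39 mL/min → 30% of 2000 mg = 600 mg.
Total = 750 + 600 = 1350 mg.

1350 mg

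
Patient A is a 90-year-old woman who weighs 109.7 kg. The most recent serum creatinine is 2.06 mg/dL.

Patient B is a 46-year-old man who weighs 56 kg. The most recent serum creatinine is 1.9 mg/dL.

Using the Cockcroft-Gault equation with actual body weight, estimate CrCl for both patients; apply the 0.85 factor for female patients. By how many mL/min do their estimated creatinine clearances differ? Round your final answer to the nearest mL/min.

Patient A: CrCl = (140 − 90) × 109.7 / (72 × 2.06) × 0.85 = 5485.0 / 148.32 × 0.85 ≈ 31.4 mL/min
Patient B: CrCl = (140 − 46) × 56 / (72 × 1.9) = 5264.0 / 136.80 ≈ 38.5 mL/min
|31.4 − 38.5| = 7.1 mL/min

7 mL/min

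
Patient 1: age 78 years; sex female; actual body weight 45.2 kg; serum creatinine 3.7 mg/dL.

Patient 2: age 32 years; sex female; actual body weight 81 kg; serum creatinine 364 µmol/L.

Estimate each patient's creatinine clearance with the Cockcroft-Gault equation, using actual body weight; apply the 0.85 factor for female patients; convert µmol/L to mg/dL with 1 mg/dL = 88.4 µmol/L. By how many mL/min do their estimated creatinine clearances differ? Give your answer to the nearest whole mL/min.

16 mL/min

Patient 1: CrCl = (140 − 78) × 45.2 / (72 × 3.7) × 0.85 = 2802.4 / 266.40 × 0.85 ≈ 8.9 mL/min
Patient 2: SCr = 364 / 88.4 = 4.118 mg/dL
Patient 2: CrCl = (140 − 32) × 81 / (72 × 4.118) × 0.85 = 8748.0 / 296.50 × 0.85 ≈ 25.1 mL/min
|8.9 − 25.1| = 16.2 mL/min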